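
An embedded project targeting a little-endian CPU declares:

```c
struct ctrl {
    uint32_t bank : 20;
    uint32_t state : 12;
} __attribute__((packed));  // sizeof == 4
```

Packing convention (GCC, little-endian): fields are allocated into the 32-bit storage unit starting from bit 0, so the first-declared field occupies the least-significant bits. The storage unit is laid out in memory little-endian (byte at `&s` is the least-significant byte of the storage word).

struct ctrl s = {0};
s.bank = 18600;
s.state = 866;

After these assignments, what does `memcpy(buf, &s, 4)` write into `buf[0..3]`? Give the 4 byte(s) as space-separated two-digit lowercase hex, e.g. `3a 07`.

[0+:20] bank=18600 & 0xfffff = 0x48a8; word=0x000048a8
[20+:12] state=866 & 0xfff = 0x362; word=0x362048a8
word = 0x362048a8 → little-endian bytes:
  [0]=0xa8  [1]=0x48  [2]=0x20  [3]=0x36

a8 48 20 36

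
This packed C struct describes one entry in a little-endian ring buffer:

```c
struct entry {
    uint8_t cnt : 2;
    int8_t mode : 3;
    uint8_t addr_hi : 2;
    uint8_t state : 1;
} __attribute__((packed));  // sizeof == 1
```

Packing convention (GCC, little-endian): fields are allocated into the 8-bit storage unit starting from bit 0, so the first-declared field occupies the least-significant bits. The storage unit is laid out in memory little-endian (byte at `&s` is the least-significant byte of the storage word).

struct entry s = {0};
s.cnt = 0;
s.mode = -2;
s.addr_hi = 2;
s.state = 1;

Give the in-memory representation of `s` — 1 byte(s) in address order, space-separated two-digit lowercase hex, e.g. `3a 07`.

[0+:2] cnt=0 & 0x3 = 0x0; word=0x00
[2+:3] mode=-2 & 0x7 = 0x6; word=0x18
[5+:2] addr_hi=2 & 0x3 = 0x2; word=0x58
[7+:1] state=1 & 0x1 = 0x1; word=0xd8
word = 0xd8 → little-endian bytes:
  [0]=0xd8

d8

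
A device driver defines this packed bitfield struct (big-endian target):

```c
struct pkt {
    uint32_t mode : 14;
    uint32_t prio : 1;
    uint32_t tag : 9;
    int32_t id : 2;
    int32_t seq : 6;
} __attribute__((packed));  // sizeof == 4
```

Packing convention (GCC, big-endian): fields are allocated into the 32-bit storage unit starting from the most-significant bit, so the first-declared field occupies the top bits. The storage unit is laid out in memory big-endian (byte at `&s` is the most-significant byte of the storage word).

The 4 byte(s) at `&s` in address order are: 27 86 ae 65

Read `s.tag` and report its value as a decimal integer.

174

[0]=0x27 [1]=0x86 [2]=0xae [3]=0x65 (big-endian) → word 0x2786ae65
mode [18+:14] = (word>>18) & 0x3fff = 2529
prio [17+:1] = (word>>17) & 0x1 = 1
tag [8+:9] = (word>>8) & 0x1ff = 174  ←
id [6+:2] = (word>>6) & 0x3 = 1
seq [0+:6] = (word>>0) & 0x3f = 37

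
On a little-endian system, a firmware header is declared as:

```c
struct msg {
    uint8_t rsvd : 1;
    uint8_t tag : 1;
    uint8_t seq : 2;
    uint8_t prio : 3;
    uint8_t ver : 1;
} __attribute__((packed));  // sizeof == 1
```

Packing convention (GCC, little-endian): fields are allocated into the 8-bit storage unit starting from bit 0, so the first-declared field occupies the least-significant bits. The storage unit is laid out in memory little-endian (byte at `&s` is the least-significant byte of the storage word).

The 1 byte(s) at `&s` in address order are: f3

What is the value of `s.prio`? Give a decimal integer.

[0]=0xf3 (little-endian) → word 0xf3
rsvd:1 @ bit 0 → (0xf3>>0)&0x1 = 0x1
tag:1 @ bit 1 → (0xf3>>1)&0x1 = 0x1
seq:2 @ bit 2 → (0xf3>>2)&0x3 = 0x0
prio:3 @ bit 4 → (0xf3>>4)&0x7 = 0x7  ←
ver:1 @ bit 7 → (0xf3>>7)&0x1 = 0x1

7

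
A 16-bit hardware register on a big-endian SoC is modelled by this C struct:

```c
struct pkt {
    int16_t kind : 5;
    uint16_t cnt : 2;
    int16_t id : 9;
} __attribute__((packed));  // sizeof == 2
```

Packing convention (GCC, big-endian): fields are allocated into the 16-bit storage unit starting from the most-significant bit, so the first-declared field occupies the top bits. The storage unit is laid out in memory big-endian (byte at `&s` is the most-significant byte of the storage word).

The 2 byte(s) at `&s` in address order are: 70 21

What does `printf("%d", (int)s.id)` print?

33

[0]=0x70 [1]=0x21 (big-endian) → word 0x7021
kind:5 @ bit 11 → (0x7021>>11)&0x1f = 0xe
cnt:2 @ bit 9 → (0x7021>>9)&0x3 = 0x0
id:9 @ bit 0 → (0x7021>>0)&0x1ff = 0x21  ←
id signed 9b, MSB=0: value = 33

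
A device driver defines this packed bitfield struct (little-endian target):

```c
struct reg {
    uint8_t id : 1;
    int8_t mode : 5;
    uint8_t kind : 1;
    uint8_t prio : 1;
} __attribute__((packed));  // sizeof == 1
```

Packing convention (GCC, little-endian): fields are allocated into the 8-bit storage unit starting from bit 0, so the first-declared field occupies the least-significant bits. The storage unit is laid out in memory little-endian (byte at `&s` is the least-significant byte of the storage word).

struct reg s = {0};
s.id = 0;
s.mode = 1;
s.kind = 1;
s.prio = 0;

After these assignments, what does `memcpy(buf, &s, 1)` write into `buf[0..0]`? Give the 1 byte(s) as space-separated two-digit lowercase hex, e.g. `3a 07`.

[0+:1] id=0 & 0x1 = 0x0; word=0x00
[1+:5] mode=1 & 0x1f = 0x1; word=0x02
[6+:1] kind=1 & 0x1 = 0x1; word=0x42
[7+:1] prio=0 & 0x1 = 0x0; word=0x42
word = 0x42 → little-endian bytes:
  [0]=0x42

42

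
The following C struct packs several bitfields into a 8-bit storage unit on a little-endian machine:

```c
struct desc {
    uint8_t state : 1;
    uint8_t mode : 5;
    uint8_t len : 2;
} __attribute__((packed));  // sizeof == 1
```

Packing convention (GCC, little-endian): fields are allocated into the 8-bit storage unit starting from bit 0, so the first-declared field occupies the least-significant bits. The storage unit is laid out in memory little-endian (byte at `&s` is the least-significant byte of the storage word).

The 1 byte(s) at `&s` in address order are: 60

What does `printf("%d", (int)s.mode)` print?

[0]=0x60 (little-endian) → word 0x60
state:1 @ bit 0 → (0x60>>0)&0x1 = 0x0
mode:5 @ bit 1 → (0x60>>1)&0x1f = 0x10  ←
len:2 @ bit 6 → (0x60>>6)&0x3 = 0x1

16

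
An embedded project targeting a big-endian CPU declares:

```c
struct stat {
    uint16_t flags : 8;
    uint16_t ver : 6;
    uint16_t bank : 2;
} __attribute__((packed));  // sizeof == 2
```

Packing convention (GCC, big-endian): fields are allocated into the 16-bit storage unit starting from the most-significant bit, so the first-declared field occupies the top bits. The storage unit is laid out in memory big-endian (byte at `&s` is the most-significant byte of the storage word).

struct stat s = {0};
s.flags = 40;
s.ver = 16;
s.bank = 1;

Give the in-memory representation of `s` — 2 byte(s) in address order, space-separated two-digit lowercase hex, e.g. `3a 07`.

flags:8 = 40 → 0x28 << 8 → word 0x2800
ver:6 = 16 → 0x10 << 2 → word 0x2840
bank:2 = 1 → 0x1 << 0 → word 0x2841
word = 0x2841 → big-endian bytes:
  [0]=0x28  [1]=0x41

28 41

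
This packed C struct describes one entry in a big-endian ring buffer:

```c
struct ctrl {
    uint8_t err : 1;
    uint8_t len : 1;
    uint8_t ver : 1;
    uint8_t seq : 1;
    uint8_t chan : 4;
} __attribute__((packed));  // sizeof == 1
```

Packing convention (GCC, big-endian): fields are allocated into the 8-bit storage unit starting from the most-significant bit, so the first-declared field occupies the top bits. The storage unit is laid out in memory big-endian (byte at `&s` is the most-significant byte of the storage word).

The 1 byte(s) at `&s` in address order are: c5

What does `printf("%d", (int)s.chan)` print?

5

[0]=0xc5 (big-endian) → word 0xc5
err [7+:1] = (word>>7) & 0x1 = 1
len [6+:1] = (word>>6) & 0x1 = 1
ver [5+:1] = (word>>5) & 0x1 = 0
seq [4+:1] = (word>>4) & 0x1 = 0
chan [0+:4] = (word>>0) & 0xf = 5  ←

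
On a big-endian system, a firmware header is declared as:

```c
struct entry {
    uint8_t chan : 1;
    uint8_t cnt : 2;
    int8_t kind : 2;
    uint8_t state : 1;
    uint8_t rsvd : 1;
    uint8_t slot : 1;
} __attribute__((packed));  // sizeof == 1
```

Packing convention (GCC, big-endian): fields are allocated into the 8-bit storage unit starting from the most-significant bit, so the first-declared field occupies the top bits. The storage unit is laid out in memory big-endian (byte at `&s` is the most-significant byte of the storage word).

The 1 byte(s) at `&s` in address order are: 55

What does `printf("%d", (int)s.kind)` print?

-2

[0]=0x55 (big-endian) → word 0x55
chan:1 @ bit 7 → (0x55>>7)&0x1 = 0x0
cnt:2 @ bit 5 → (0x55>>5)&0x3 = 0x2
kind:2 @ bit 3 → (0x55>>3)&0x3 = 0x2  ←
state:1 @ bit 2 → (0x55>>2)&0x1 = 0x1
rsvd:1 @ bit 1 → (0x55>>1)&0x1 = 0x0
slot:1 @ bit 0 → (0x55>>0)&0x1 = 0x1
kind signed 2b, MSB=1: 2 - 4 = -2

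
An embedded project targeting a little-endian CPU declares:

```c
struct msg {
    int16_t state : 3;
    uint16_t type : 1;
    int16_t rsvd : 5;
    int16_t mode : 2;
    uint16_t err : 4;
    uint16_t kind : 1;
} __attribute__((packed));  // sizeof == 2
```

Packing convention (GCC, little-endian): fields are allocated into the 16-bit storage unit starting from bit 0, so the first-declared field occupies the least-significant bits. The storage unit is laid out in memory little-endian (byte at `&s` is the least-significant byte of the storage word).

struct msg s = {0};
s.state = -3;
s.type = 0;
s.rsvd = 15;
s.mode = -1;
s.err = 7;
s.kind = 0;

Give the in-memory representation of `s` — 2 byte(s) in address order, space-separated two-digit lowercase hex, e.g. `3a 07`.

[0+:3] state=-3 & 0x7 = 0x5; word=0x0005
[3+:1] type=0 & 0x1 = 0x0; word=0x0005
[4+:5] rsvd=15 & 0x1f = 0xf; word=0x00f5
[9+:2] mode=-1 & 0x3 = 0x3; word=0x06f5
[11+:4] err=7 & 0xf = 0x7; word=0x3ef5
[15+:1] kind=0 & 0x1 = 0x0; word=0x3ef5
word = 0x3ef5 → little-endian bytes:
  [0]=0xf5  [1]=0x3e

f5 3e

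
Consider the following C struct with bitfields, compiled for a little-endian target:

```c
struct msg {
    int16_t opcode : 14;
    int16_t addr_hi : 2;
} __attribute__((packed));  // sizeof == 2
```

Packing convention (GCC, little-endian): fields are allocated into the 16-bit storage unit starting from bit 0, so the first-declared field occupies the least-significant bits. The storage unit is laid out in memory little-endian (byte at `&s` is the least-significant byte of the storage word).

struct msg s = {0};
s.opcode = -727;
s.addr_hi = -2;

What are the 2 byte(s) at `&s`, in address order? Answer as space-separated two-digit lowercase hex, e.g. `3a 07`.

29 bd

opcode:14 = -727 → 0x3d29 << 0 → word 0x3d29
addr_hi:2 = -2 → 0x2 << 14 → word 0xbd29
word = 0xbd29 → little-endian bytes:
  [0]=0x29  [1]=0xbd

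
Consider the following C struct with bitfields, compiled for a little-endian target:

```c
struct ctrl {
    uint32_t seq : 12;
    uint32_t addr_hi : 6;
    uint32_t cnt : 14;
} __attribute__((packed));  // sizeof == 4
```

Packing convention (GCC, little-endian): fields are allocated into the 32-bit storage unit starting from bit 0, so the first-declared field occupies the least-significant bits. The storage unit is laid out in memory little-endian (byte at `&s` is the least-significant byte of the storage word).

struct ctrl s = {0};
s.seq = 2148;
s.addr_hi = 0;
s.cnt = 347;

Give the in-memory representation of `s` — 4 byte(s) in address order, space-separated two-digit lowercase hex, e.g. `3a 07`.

64 08 6c 05

[0+:12] seq=2148 & 0xfff = 0x864; word=0x00000864
[12+:6] addr_hi=0 & 0x3f = 0x0; word=0x00000864
[18+:14] cnt=347 & 0x3fff = 0x15b; word=0x056c0864
word = 0x056c0864 → little-endian bytes:
  [0]=0x64  [1]=0x08  [2]=0x6c  [3]=0x05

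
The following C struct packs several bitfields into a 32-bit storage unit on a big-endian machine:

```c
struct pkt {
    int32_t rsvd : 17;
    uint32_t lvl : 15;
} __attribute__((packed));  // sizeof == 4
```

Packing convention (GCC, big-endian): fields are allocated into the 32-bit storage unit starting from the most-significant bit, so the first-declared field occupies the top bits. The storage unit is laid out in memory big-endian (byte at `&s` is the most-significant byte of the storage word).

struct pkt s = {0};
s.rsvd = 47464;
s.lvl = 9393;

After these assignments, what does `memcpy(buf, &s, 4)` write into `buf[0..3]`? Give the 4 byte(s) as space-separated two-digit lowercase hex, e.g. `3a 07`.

5c b4 24 b1

rsvd (17b) val=47464 bits=0xb968 at bit 15: 0x5cb40000
lvl (15b) val=9393 bits=0x24b1 at bit 0: 0x5cb424b1
word = 0x5cb424b1 → big-endian bytes:
  [0]=0x5c  [1]=0xb4  [2]=0x24  [3]=0xb1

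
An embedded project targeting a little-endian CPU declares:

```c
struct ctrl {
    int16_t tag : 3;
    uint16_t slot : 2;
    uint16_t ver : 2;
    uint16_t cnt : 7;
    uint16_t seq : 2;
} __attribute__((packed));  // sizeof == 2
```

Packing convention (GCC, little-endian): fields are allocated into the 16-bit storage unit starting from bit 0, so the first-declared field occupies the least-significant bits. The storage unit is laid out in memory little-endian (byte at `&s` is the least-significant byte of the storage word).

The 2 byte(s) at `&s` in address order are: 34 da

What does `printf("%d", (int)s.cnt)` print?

[0]=0x34 [1]=0xda (little-endian) → word 0xda34
tag [0+:3] = (word>>0) & 0x7 = 4
slot [3+:2] = (word>>3) & 0x3 = 2
ver [5+:2] = (word>>5) & 0x3 = 1
cnt [7+:7] = (word>>7) & 0x7f = 52  ←
seq [14+:2] = (word>>14) & 0x3 = 3

52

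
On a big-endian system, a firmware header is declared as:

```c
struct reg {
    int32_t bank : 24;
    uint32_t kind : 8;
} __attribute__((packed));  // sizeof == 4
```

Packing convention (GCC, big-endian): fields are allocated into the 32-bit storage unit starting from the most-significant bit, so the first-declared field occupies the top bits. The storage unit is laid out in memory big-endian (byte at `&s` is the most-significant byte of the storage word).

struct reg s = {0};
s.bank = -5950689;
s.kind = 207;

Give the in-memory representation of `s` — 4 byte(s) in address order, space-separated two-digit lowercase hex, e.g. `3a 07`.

[8+:24] bank=-5950689 & 0xffffff = 0xa5331f; word=0xa5331f00
[0+:8] kind=207 & 0xff = 0xcf; word=0xa5331fcf
word = 0xa5331fcf → big-endian bytes:
  [0]=0xa5  [1]=0x33  [2]=0x1f  [3]=0xcf

a5 33 1f cf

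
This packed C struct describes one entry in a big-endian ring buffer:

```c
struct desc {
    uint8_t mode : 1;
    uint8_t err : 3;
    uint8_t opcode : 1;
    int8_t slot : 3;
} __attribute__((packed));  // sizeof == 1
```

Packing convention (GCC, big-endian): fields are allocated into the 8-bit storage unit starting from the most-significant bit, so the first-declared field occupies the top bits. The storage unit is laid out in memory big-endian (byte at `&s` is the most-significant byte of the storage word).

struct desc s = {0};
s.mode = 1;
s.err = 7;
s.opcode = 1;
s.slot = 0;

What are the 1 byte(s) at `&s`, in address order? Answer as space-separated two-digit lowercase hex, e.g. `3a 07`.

f8

mode:1 = 1 → 0x1 << 7 → word 0x80
err:3 = 7 → 0x7 << 4 → word 0xf0
opcode:1 = 1 → 0x1 << 3 → word 0xf8
slot:3 = 0 → 0x0 << 0 → word 0xf8
word = 0xf8 → big-endian bytes:
  [0]=0xf8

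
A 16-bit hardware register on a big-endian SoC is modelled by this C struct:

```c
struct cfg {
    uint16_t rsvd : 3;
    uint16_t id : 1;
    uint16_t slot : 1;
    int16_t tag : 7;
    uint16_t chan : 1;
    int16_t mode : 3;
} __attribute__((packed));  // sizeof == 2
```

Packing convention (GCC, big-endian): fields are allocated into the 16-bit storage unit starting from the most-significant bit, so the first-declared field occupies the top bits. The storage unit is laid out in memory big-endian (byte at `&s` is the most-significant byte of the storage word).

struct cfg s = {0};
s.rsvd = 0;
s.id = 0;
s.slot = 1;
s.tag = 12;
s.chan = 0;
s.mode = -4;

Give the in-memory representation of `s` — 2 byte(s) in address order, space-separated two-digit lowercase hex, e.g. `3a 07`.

rsvd (3b) val=0 bits=0x0 at bit 13: 0x0000
id (1b) val=0 bits=0x0 at bit 12: 0x0000
slot (1b) val=1 bits=0x1 at bit 11: 0x0800
tag (7b) val=12 bits=0xc at bit 4: 0x08c0
chan (1b) val=0 bits=0x0 at bit 3: 0x08c0
mode (3b) val=-4 bits=0x4 at bit 0: 0x08c4
word = 0x08c4 → big-endian bytes:
  [0]=0x08  [1]=0xc4

08 c4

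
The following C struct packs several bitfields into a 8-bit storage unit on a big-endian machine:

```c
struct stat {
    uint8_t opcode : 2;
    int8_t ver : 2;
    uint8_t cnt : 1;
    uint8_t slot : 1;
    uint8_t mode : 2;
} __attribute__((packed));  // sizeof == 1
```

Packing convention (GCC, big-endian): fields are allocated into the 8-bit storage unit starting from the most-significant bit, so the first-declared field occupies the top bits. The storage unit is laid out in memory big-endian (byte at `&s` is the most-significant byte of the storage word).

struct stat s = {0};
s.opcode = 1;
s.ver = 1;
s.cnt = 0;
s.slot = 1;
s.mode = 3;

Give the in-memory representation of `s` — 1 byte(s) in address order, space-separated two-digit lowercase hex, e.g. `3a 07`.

[6+:2] opcode=1 & 0x3 = 0x1; word=0x40
[4+:2] ver=1 & 0x3 = 0x1; word=0x50
[3+:1] cnt=0 & 0x1 = 0x0; word=0x50
[2+:1] slot=1 & 0x1 = 0x1; word=0x54
[0+:2] mode=3 & 0x3 = 0x3; word=0x57
word = 0x57 → big-endian bytes:
  [0]=0x57

57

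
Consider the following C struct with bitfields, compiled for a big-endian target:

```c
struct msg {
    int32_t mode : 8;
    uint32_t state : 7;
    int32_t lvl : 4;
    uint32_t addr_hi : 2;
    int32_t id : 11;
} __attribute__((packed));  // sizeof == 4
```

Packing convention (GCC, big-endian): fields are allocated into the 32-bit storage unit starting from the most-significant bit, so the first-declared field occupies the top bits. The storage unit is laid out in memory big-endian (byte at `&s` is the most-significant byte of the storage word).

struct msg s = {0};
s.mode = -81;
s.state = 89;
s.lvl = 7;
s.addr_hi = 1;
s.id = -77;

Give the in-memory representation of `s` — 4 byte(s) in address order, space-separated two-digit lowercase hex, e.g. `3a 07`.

af b2 ef b3

mode:8 = -81 → 0xaf << 24 → word 0xaf000000
state:7 = 89 → 0x59 << 17 → word 0xafb20000
lvl:4 = 7 → 0x7 << 13 → word 0xafb2e000
addr_hi:2 = 1 → 0x1 << 11 → word 0xafb2e800
id:11 = -77 → 0x7b3 << 0 → word 0xafb2efb3
word = 0xafb2efb3 → big-endian bytes:
  [0]=0xaf  [1]=0xb2  [2]=0xef  [3]=0xb3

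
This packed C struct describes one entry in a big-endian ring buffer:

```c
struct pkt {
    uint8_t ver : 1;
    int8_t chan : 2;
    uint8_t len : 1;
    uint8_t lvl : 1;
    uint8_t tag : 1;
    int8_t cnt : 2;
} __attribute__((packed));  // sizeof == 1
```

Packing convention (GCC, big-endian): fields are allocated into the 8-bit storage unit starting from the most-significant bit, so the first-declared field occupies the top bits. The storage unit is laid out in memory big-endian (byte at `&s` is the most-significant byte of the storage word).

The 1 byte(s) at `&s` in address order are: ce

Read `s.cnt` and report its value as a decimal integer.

-2

[0]=0xce (big-endian) → word 0xce
ver:1 @ bit 7 → (0xce>>7)&0x1 = 0x1
chan:2 @ bit 5 → (0xce>>5)&0x3 = 0x2
len:1 @ bit 4 → (0xce>>4)&0x1 = 0x0
lvl:1 @ bit 3 → (0xce>>3)&0x1 = 0x1
tag:1 @ bit 2 → (0xce>>2)&0x1 = 0x1
cnt:2 @ bit 0 → (0xce>>0)&0x3 = 0x2  ←
cnt signed 2b, MSB=1: 2 - 4 = -2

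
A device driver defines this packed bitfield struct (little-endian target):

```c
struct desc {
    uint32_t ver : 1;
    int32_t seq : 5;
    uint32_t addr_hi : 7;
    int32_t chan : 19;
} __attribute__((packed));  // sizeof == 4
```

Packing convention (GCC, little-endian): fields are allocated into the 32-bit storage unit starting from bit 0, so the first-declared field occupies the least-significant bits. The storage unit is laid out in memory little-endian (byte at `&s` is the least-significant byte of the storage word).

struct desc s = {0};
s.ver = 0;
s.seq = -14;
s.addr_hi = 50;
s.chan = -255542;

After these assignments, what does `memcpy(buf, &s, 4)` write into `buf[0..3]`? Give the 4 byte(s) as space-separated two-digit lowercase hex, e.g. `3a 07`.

a4 4c 39 83

ver:1 = 0 → 0x0 << 0 → word 0x00000000
seq:5 = -14 → 0x12 << 1 → word 0x00000024
addr_hi:7 = 50 → 0x32 << 6 → word 0x00000ca4
chan:19 = -255542 → 0x419ca << 13 → word 0x83394ca4
word = 0x83394ca4 → little-endian bytes:
  [0]=0xa4  [1]=0x4c  [2]=0x39  [3]=0x83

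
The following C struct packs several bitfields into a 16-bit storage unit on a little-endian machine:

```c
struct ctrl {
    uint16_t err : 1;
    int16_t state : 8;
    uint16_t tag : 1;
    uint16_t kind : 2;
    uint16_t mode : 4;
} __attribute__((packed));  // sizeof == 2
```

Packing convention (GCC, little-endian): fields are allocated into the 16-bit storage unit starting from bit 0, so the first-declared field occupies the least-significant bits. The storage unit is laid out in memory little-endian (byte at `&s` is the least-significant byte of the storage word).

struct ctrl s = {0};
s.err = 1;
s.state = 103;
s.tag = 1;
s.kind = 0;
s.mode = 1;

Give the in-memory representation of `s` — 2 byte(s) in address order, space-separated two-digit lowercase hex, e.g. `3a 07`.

cf 12

err:1 = 1 → 0x1 << 0 → word 0x0001
state:8 = 103 → 0x67 << 1 → word 0x00cf
tag:1 = 1 → 0x1 << 9 → word 0x02cf
kind:2 = 0 → 0x0 << 10 → word 0x02cf
mode:4 = 1 → 0x1 << 12 → word 0x12cf
word = 0x12cf → little-endian bytes:
  [0]=0xcf  [1]=0x12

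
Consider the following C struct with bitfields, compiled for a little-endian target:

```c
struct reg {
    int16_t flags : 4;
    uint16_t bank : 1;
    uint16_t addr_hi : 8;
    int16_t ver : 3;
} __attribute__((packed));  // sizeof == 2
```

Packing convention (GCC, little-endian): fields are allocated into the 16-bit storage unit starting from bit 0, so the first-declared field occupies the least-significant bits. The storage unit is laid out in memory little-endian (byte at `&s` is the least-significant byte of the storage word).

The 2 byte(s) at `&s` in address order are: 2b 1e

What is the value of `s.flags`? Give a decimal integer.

[0]=0x2b [1]=0x1e (little-endian) → word 0x1e2b
flags [0+:4] = (word>>0) & 0xf = 11  ←
bank [4+:1] = (word>>4) & 0x1 = 0
addr_hi [5+:8] = (word>>5) & 0xff = 241
ver [13+:3] = (word>>13) & 0x7 = 0
flags signed 4b, MSB=1: 11 - 16 = -5

-5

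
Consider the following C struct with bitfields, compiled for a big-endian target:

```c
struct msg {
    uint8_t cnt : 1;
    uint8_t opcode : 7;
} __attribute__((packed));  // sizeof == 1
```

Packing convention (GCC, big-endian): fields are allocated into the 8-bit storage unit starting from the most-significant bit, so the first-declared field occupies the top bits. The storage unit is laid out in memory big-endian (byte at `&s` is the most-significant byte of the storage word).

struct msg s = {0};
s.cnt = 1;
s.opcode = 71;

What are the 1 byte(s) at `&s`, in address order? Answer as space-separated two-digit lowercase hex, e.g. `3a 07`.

cnt:1 = 1 → 0x1 << 7 → word 0x80
opcode:7 = 71 → 0x47 << 0 → word 0xc7
word = 0xc7 → big-endian bytes:
  [0]=0xc7

c7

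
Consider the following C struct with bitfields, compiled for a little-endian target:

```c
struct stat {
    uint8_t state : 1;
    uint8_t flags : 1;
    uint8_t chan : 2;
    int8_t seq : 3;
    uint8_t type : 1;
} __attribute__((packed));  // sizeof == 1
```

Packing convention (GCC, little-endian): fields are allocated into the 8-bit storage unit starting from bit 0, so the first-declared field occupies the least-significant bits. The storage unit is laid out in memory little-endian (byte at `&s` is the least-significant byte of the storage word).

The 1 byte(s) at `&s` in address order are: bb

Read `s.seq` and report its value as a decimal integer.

[0]=0xbb (little-endian) → word 0xbb
state [0+:1] = (word>>0) & 0x1 = 1
flags [1+:1] = (word>>1) & 0x1 = 1
chan [2+:2] = (word>>2) & 0x3 = 2
seq [4+:3] = (word>>4) & 0x7 = 3  ←
type [7+:1] = (word>>7) & 0x1 = 1
seq signed 3b, MSB=0: value = 3

3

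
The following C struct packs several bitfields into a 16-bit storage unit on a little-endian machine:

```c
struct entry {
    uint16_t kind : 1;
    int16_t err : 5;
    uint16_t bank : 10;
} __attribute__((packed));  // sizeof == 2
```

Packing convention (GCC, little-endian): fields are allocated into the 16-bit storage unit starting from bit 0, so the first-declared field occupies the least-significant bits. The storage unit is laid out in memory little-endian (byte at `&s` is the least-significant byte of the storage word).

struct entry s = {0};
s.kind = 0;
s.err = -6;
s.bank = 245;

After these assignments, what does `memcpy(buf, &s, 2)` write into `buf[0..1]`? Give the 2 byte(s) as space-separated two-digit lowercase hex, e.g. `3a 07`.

74 3d

kind:1 = 0 → 0x0 << 0 → word 0x0000
err:5 = -6 → 0x1a << 1 → word 0x0034
bank:10 = 245 → 0xf5 << 6 → word 0x3d74
word = 0x3d74 → little-endian bytes:
  [0]=0x74  [1]=0x3d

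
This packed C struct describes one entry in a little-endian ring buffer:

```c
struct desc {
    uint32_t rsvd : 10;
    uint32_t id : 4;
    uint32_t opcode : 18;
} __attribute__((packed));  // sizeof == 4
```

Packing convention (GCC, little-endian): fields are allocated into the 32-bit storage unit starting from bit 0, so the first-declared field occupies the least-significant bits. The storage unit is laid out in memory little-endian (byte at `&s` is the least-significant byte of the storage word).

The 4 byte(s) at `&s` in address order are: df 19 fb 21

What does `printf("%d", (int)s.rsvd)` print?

479

[0]=0xdf [1]=0x19 [2]=0xfb [3]=0x21 (little-endian) → word 0x21fb19df
rsvd:10 @ bit 0 → (0x21fb19df>>0)&0x3ff = 0x1df  ←
id:4 @ bit 10 → (0x21fb19df>>10)&0xf = 0x6
opcode:18 @ bit 14 → (0x21fb19df>>14)&0x3ffff = 0x87ec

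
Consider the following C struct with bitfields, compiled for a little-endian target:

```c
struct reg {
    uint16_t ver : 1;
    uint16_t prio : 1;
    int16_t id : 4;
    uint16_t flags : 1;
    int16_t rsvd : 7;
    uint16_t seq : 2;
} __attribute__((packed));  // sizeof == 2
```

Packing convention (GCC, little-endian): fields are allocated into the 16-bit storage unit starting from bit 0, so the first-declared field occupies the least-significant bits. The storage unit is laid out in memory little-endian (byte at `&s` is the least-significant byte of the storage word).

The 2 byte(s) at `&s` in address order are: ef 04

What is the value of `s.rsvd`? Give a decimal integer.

[0]=0xef [1]=0x04 (little-endian) → word 0x04ef
ver:1 @ bit 0 → (0x04ef>>0)&0x1 = 0x1
prio:1 @ bit 1 → (0x04ef>>1)&0x1 = 0x1
id:4 @ bit 2 → (0x04ef>>2)&0xf = 0xb
flags:1 @ bit 6 → (0x04ef>>6)&0x1 = 0x1
rsvd:7 @ bit 7 → (0x04ef>>7)&0x7f = 0x9  ←
seq:2 @ bit 14 → (0x04ef>>14)&0x3 = 0x0
rsvd signed 7b, MSB=0: value = 9

9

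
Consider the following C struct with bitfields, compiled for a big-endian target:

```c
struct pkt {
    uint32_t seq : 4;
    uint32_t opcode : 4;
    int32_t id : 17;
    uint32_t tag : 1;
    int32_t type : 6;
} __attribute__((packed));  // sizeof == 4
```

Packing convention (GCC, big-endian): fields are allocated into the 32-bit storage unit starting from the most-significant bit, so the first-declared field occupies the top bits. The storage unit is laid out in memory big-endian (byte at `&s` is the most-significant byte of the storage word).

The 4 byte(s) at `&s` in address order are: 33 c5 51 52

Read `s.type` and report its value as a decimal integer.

[0]=0x33 [1]=0xc5 [2]=0x51 [3]=0x52 (big-endian) → word 0x33c55152
seq:4 @ bit 28 → (0x33c55152>>28)&0xf = 0x3
opcode:4 @ bit 24 → (0x33c55152>>24)&0xf = 0x3
id:17 @ bit 7 → (0x33c55152>>7)&0x1ffff = 0x18aa2
tag:1 @ bit 6 → (0x33c55152>>6)&0x1 = 0x1
type:6 @ bit 0 → (0x33c55152>>0)&0x3f = 0x12  ←
type signed 6b, MSB=0: value = 18

18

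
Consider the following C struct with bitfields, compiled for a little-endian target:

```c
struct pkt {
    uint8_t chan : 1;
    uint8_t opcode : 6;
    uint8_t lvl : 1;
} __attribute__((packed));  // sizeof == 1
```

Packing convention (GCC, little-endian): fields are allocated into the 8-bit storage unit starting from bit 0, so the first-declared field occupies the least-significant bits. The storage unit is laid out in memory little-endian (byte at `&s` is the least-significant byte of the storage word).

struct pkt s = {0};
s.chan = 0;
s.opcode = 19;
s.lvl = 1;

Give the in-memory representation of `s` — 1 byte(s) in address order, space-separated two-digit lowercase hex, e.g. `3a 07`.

chan:1 = 0 → 0x0 << 0 → word 0x00
opcode:6 = 19 → 0x13 << 1 → word 0x26
lvl:1 = 1 → 0x1 << 7 → word 0xa6
word = 0xa6 → little-endian bytes:
  [0]=0xa6

a6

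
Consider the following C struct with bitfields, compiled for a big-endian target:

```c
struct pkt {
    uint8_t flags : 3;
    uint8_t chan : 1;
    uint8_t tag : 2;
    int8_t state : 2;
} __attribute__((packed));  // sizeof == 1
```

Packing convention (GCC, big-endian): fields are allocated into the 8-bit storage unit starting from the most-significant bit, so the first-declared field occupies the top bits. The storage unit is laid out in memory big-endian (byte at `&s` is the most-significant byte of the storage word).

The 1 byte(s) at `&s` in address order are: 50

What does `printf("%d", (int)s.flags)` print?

2

[0]=0x50 (big-endian) → word 0x50
flags [5+:3] = (word>>5) & 0x7 = 2  ←
chan [4+:1] = (word>>4) & 0x1 = 1
tag [2+:2] = (word>>2) & 0x3 = 0
state [0+:2] = (word>>0) & 0x3 = 0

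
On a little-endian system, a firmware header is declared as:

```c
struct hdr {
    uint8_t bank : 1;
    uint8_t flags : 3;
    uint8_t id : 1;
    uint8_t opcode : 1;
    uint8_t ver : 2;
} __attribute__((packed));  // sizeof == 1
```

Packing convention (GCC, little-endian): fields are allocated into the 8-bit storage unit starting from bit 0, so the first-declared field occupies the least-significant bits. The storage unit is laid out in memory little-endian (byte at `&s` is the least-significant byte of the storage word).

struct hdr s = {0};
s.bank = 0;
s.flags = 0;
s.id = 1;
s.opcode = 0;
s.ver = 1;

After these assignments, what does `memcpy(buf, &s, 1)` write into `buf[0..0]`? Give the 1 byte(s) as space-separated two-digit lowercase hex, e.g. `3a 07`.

50

bank:1 = 0 → 0x0 << 0 → word 0x00
flags:3 = 0 → 0x0 << 1 → word 0x00
id:1 = 1 → 0x1 << 4 → word 0x10
opcode:1 = 0 → 0x0 << 5 → word 0x10
ver:2 = 1 → 0x1 << 6 → word 0x50
word = 0x50 → little-endian bytes:
  [0]=0x50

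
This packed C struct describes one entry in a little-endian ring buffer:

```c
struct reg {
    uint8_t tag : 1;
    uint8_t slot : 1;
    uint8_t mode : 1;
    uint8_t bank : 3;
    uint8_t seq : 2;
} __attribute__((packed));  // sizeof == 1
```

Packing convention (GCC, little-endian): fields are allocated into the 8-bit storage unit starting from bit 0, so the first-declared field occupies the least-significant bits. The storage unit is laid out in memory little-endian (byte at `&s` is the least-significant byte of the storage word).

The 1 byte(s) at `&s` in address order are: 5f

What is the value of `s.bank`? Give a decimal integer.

3

[0]=0x5f (little-endian) → word 0x5f
tag [0+:1] = (word>>0) & 0x1 = 1
slot [1+:1] = (word>>1) & 0x1 = 1
mode [2+:1] = (word>>2) & 0x1 = 1
bank [3+:3] = (word>>3) & 0x7 = 3  ←
seq [6+:2] = (word>>6) & 0x3 = 1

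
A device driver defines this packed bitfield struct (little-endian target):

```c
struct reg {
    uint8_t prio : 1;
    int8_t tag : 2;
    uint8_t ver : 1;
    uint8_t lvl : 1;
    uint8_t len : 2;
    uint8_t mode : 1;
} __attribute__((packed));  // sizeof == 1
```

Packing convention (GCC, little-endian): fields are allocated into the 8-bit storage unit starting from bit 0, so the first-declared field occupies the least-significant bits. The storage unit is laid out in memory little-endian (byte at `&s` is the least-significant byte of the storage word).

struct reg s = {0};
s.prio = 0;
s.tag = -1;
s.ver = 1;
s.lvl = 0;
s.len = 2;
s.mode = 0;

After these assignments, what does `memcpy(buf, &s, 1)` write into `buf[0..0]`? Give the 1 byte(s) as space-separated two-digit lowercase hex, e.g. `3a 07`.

4e

prio (1b) val=0 bits=0x0 at bit 0: 0x00
tag (2b) val=-1 bits=0x3 at bit 1: 0x06
ver (1b) val=1 bits=0x1 at bit 3: 0x0e
lvl (1b) val=0 bits=0x0 at bit 4: 0x0e
len (2b) val=2 bits=0x2 at bit 5: 0x4e
mode (1b) val=0 bits=0x0 at bit 7: 0x4e
word = 0x4e → little-endian bytes:
  [0]=0x4e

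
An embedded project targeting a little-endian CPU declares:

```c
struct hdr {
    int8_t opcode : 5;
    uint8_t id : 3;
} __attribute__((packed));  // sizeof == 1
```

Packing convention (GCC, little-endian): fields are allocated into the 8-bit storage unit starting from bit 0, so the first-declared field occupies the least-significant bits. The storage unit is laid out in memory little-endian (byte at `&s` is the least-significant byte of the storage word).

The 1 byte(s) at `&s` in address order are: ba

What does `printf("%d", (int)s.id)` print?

5

[0]=0xba (little-endian) → word 0xba
opcode:5 @ bit 0 → (0xba>>0)&0x1f = 0x1a
id:3 @ bit 5 → (0xba>>5)&0x7 = 0x5  ←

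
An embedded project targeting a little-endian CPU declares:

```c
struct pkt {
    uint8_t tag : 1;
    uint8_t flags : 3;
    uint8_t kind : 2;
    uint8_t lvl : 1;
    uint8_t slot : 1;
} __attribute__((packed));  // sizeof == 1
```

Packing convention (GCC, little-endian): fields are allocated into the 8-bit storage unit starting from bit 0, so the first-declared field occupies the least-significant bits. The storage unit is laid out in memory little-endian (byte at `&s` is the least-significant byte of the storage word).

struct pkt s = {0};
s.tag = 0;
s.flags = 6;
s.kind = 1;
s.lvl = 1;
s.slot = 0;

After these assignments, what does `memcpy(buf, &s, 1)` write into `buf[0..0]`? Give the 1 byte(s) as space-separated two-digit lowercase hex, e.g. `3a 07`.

tag:1 = 0 → 0x0 << 0 → word 0x00
flags:3 = 6 → 0x6 << 1 → word 0x0c
kind:2 = 1 → 0x1 << 4 → word 0x1c
lvl:1 = 1 → 0x1 << 6 → word 0x5c
slot:1 = 0 → 0x0 << 7 → word 0x5c
word = 0x5c → little-endian bytes:
  [0]=0x5c

5c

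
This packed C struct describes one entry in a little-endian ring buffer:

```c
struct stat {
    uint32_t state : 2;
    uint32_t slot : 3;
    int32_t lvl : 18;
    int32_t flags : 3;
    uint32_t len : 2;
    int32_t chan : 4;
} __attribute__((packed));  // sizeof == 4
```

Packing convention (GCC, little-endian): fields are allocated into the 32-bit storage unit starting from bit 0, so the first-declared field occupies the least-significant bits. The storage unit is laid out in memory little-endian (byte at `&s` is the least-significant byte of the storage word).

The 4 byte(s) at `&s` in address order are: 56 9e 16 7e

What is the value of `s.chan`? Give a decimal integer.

[0]=0x56 [1]=0x9e [2]=0x16 [3]=0x7e (little-endian) → word 0x7e169e56
state:2 @ bit 0 → (0x7e169e56>>0)&0x3 = 0x2
slot:3 @ bit 2 → (0x7e169e56>>2)&0x7 = 0x5
lvl:18 @ bit 5 → (0x7e169e56>>5)&0x3ffff = 0xb4f2
flags:3 @ bit 23 → (0x7e169e56>>23)&0x7 = 0x4
len:2 @ bit 26 → (0x7e169e56>>26)&0x3 = 0x3
chan:4 @ bit 28 → (0x7e169e56>>28)&0xf = 0x7  ←
chan signed 4b, MSB=0: value = 7

7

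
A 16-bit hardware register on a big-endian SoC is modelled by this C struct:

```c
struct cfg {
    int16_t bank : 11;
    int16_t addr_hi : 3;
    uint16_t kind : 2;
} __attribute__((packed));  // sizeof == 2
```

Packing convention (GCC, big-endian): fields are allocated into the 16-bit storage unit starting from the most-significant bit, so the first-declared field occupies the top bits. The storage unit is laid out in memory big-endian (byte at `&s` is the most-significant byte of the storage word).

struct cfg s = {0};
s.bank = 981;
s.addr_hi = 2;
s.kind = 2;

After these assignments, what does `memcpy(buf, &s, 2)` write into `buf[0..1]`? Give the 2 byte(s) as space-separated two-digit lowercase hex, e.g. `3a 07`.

7a aa

[5+:11] bank=981 & 0x7ff = 0x3d5; word=0x7aa0
[2+:3] addr_hi=2 & 0x7 = 0x2; word=0x7aa8
[0+:2] kind=2 & 0x3 = 0x2; word=0x7aaa
word = 0x7aaa → big-endian bytes:
  [0]=0x7a  [1]=0xaa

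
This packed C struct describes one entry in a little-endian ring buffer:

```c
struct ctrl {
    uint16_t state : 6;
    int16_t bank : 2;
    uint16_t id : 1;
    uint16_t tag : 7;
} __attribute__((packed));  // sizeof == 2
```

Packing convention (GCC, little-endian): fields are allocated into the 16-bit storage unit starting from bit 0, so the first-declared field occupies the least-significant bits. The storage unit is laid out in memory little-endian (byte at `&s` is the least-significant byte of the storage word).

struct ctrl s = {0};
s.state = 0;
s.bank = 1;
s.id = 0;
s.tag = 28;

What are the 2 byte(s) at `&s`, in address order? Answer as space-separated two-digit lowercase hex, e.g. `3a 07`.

state (6b) val=0 bits=0x0 at bit 0: 0x0000
bank (2b) val=1 bits=0x1 at bit 6: 0x0040
id (1b) val=0 bits=0x0 at bit 8: 0x0040
tag (7b) val=28 bits=0x1c at bit 9: 0x3840
word = 0x3840 → little-endian bytes:
  [0]=0x40  [1]=0x38

40 38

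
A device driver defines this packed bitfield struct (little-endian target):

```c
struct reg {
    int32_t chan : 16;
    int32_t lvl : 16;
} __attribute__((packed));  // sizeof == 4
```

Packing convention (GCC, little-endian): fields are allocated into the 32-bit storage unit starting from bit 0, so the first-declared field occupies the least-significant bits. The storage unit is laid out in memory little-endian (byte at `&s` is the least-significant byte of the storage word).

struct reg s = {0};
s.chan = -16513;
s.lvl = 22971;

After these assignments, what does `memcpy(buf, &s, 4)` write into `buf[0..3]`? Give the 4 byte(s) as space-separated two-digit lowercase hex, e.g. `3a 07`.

7f bf bb 59

[0+:16] chan=-16513 & 0xffff = 0xbf7f; word=0x0000bf7f
[16+:16] lvl=22971 & 0xffff = 0x59bb; word=0x59bbbf7f
word = 0x59bbbf7f → little-endian bytes:
  [0]=0x7f  [1]=0xbf  [2]=0xbb  [3]=0x59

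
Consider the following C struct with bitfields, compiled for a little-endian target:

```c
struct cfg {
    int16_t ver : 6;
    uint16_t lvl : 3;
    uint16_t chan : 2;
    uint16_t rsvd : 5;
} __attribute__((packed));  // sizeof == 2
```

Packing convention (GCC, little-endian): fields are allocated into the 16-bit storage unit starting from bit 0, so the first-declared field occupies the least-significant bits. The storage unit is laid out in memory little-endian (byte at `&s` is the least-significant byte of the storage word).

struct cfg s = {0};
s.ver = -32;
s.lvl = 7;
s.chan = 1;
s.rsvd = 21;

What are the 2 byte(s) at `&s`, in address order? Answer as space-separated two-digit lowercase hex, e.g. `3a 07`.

e0 ab

[0+:6] ver=-32 & 0x3f = 0x20; word=0x0020
[6+:3] lvl=7 & 0x7 = 0x7; word=0x01e0
[9+:2] chan=1 & 0x3 = 0x1; word=0x03e0
[11+:5] rsvd=21 & 0x1f = 0x15; word=0xabe0
word = 0xabe0 → little-endian bytes:
  [0]=0xe0  [1]=0xab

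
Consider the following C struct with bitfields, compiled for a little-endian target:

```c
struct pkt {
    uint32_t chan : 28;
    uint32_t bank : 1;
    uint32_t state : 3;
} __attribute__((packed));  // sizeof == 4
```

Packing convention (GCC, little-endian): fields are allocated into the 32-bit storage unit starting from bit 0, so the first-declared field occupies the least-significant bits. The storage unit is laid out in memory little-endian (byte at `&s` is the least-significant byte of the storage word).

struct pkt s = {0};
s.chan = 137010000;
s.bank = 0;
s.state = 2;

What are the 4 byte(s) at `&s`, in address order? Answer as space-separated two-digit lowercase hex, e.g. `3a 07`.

50 9b 2a 48

[0+:28] chan=137010000 & 0xfffffff = 0x82a9b50; word=0x082a9b50
[28+:1] bank=0 & 0x1 = 0x0; word=0x082a9b50
[29+:3] state=2 & 0x7 = 0x2; word=0x482a9b50
word = 0x482a9b50 → little-endian bytes:
  [0]=0x50  [1]=0x9b  [2]=0x2a  [3]=0x48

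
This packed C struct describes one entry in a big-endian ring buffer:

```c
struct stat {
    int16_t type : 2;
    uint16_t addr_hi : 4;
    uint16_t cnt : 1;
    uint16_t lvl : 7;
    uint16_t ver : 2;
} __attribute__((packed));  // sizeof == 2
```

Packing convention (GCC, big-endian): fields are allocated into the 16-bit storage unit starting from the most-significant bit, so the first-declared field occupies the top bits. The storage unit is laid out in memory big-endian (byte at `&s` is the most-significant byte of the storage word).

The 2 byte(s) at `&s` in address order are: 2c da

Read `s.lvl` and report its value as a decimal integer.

54

[0]=0x2c [1]=0xda (big-endian) → word 0x2cda
type [14+:2] = (word>>14) & 0x3 = 0
addr_hi [10+:4] = (word>>10) & 0xf = 11
cnt [9+:1] = (word>>9) & 0x1 = 0
lvl [2+:7] = (word>>2) & 0x7f = 54  ←
ver [0+:2] = (word>>0) & 0x3 = 2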